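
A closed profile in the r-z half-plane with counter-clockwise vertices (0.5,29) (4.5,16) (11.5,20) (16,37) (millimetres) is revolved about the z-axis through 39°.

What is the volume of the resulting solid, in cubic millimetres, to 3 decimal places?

Profile (r,z), 4 vertices: (0.5,29) (4.5,16) (11.5,20) (16,37)
edge 0: (0.5,29)→(4.5,16)  cross = 0.5·16 − 4.5·29 = -122.5000; (r_i+r_j)·cross = 5·-122.5000 = -612.5000
edge 1: (4.5,16)→(11.5,20)  cross = 4.5·20 − 11.5·16 = -94.0000; (r_i+r_j)·cross = 16·-94.0000 = -1504.0000
edge 2: (11.5,20)→(16,37)  cross = 11.5·37 − 16·20 = 105.5000; (r_i+r_j)·cross = 27.5·105.5000 = 2901.2500
edge 3: (16,37)→(0.5,29)  cross = 16·29 − 0.5·37 = 445.5000; (r_i+r_j)·cross = 16.5·445.5000 = 7350.7500
Σcross = 334.5000 → A = |Σcross|/2 = 167.2500 mm²
Σ(r_i+r_j)·cross = 8135.5000 → first moment M = |Σ|/6 = 1355.9167
R_c = M/A = 1355.9167/167.2500 = 8.1071 mm
θ = 39° = 0.680678 rad
V = θ·R_c·A = 0.680678·8.1071·167.2500 = 922.943 mm³

Volume = 922.943 mm³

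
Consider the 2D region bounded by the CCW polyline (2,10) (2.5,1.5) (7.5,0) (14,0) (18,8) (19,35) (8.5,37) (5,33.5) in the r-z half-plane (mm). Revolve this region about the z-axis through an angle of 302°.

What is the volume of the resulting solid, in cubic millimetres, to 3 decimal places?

Profile (r,z), 8 vertices: (2,10) (2.5,1.5) (7.5,0) (14,0) (18,8) (19,35) (8.5,37) (5,33.5)
edge 0: (2,10)→(2.5,1.5)  cross = 2·1.5 − 2.5·10 = -22.0000; (r_i+r_j)·cross = 4.5·-22.0000 = -99.0000
edge 1: (2.5,1.5)→(7.5,0)  cross = 2.5·0 − 7.5·1.5 = -11.2500; (r_i+r_j)·cross = 10·-11.2500 = -112.5000
edge 2: (7.5,0)→(14,0)  cross = 7.5·0 − 14·0 = 0.0000; (r_i+r_j)·cross = 21.5·0.0000 = 0.0000
edge 3: (14,0)→(18,8)  cross = 14·8 − 18·0 = 112.0000; (r_i+r_j)·cross = 32·112.0000 = 3584.0000
edge 4: (18,8)→(19,35)  cross = 18·35 − 19·8 = 478.0000; (r_i+r_j)·cross = 37·478.0000 = 17686.0000
edge 5: (19,35)→(8.5,37)  cross = 19·37 − 8.5·35 = 405.5000; (r_i+r_j)·cross = 27.5·405.5000 = 11151.2500
edge 6: (8.5,37)→(5,33.5)  cross = 8.5·33.5 − 5·37 = 99.7500; (r_i+r_j)·cross = 13.5·99.7500 = 1346.6250
edge 7: (5,33.5)→(2,10)  cross = 5·10 − 2·33.5 = -17.0000; (r_i+r_j)·cross = 7·-17.0000 = -119.0000
Σcross = 1045.0000 → A = |Σcross|/2 = 522.5000 mm²
Σ(r_i+r_j)·cross = 33437.3750 → first moment M = |Σ|/6 = 5572.8958
R_c = M/A = 5572.8958/522.5000 = 10.6658 mm
θ = 302° = 5.270894 rad
V = θ·R_c·A = 5.270894·10.6658·522.5000 = 29374.145 mm³

Volume = 29374.145 mm³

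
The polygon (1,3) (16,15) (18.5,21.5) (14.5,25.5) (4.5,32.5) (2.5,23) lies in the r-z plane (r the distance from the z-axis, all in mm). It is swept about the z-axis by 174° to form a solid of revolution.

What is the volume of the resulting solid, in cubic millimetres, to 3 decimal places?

Volume = 7029.475 mm³

Profile (r,z), 6 vertices: (1,3) (16,15) (18.5,21.5) (14.5,25.5) (4.5,32.5) (2.5,23)
edge 0: (1,3)→(16,15)  cross = 1·15 − 16·3 = -33.0000; (r_i+r_j)·cross = 17·-33.0000 = -561.0000
edge 1: (16,15)→(18.5,21.5)  cross = 16·21.5 − 18.5·15 = 66.5000; (r_i+r_j)·cross = 34.5·66.5000 = 2294.2500
edge 2: (18.5,21.5)→(14.5,25.5)  cross = 18.5·25.5 − 14.5·21.5 = 160.0000; (r_i+r_j)·cross = 33·160.0000 = 5280.0000
edge 3: (14.5,25.5)→(4.5,32.5)  cross = 14.5·32.5 − 4.5·25.5 = 356.5000; (r_i+r_j)·cross = 19·356.5000 = 6773.5000
edge 4: (4.5,32.5)→(2.5,23)  cross = 4.5·23 − 2.5·32.5 = 22.2500; (r_i+r_j)·cross = 7·22.2500 = 155.7500
edge 5: (2.5,23)→(1,3)  cross = 2.5·3 − 1·23 = -15.5000; (r_i+r_j)·cross = 3.5·-15.5000 = -54.2500
Σcross = 556.7500 → A = |Σcross|/2 = 278.3750 mm²
Σ(r_i+r_j)·cross = 13888.2500 → first moment M = |Σ|/6 = 2314.7083
R_c = M/A = 2314.7083/278.3750 = 8.3151 mm
θ = 174° = 3.036873 rad
V = θ·R_c·A = 3.036873·8.3151·278.3750 = 7029.475 mm³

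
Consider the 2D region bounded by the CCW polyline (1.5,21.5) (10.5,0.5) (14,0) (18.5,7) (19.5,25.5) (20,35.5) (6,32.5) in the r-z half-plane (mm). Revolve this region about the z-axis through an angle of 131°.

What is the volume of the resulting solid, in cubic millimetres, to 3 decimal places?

Volume = 12276.248 mm³

Profile (r,z), 7 vertices: (1.5,21.5) (10.5,0.5) (14,0) (18.5,7) (19.5,25.5) (20,35.5) (6,32.5)
edge 0: (1.5,21.5)→(10.5,0.5)  cross = 1.5·0.5 − 10.5·21.5 = -225.0000; (r_i+r_j)·cross = 12·-225.0000 = -2700.0000
edge 1: (10.5,0.5)→(14,0)  cross = 10.5·0 − 14·0.5 = -7.0000; (r_i+r_j)·cross = 24.5·-7.0000 = -171.5000
edge 2: (14,0)→(18.5,7)  cross = 14·7 − 18.5·0 = 98.0000; (r_i+r_j)·cross = 32.5·98.0000 = 3185.0000
edge 3: (18.5,7)→(19.5,25.5)  cross = 18.5·25.5 − 19.5·7 = 335.2500; (r_i+r_j)·cross = 38·335.2500 = 12739.5000
edge 4: (19.5,25.5)→(20,35.5)  cross = 19.5·35.5 − 20·25.5 = 182.2500; (r_i+r_j)·cross = 39.5·182.2500 = 7198.8750
edge 5: (20,35.5)→(6,32.5)  cross = 20·32.5 − 6·35.5 = 437.0000; (r_i+r_j)·cross = 26·437.0000 = 11362.0000
edge 6: (6,32.5)→(1.5,21.5)  cross = 6·21.5 − 1.5·32.5 = 80.2500; (r_i+r_j)·cross = 7.5·80.2500 = 601.8750
Σcross = 900.7500 → A = |Σcross|/2 = 450.3750 mm²
Σ(r_i+r_j)·cross = 32215.7500 → first moment M = |Σ|/6 = 5369.2917
R_c = M/A = 5369.2917/450.3750 = 11.9218 mm
θ = 131° = 2.286381 rad
V = θ·R_c·A = 2.286381·11.9218·450.3750 = 12276.248 mm³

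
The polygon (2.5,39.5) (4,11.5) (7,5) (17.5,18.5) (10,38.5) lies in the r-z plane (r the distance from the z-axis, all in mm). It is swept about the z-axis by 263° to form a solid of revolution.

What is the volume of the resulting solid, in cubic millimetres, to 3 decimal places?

Profile (r,z), 5 vertices: (2.5,39.5) (4,11.5) (7,5) (17.5,18.5) (10,38.5)
edge 0: (2.5,39.5)→(4,11.5)  cross = 2.5·11.5 − 4·39.5 = -129.2500; (r_i+r_j)·cross = 6.5·-129.2500 = -840.1250
edge 1: (4,11.5)→(7,5)  cross = 4·5 − 7·11.5 = -60.5000; (r_i+r_j)·cross = 11·-60.5000 = -665.5000
edge 2: (7,5)→(17.5,18.5)  cross = 7·18.5 − 17.5·5 = 42.0000; (r_i+r_j)·cross = 24.5·42.0000 = 1029.0000
edge 3: (17.5,18.5)→(10,38.5)  cross = 17.5·38.5 − 10·18.5 = 488.7500; (r_i+r_j)·cross = 27.5·488.7500 = 13440.6250
edge 4: (10,38.5)→(2.5,39.5)  cross = 10·39.5 − 2.5·38.5 = 298.7500; (r_i+r_j)·cross = 12.5·298.7500 = 3734.3750
Σcross = 639.7500 → A = |Σcross|/2 = 319.8750 mm²
Σ(r_i+r_j)·cross = 16698.3750 → first moment M = |Σ|/6 = 2783.0625
R_c = M/A = 2783.0625/319.8750 = 8.7005 mm
θ = 263° = 4.590216 rad
V = θ·R_c·A = 4.590216·8.7005·319.8750 = 12774.858 mm³

Volume = 12774.858 mm³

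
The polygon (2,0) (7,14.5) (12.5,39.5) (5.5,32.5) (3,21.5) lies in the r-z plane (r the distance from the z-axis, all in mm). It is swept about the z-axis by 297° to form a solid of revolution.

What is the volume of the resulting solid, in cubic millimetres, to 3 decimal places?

Profile (r,z), 5 vertices: (2,0) (7,14.5) (12.5,39.5) (5.5,32.5) (3,21.5)
edge 0: (2,0)→(7,14.5)  cross = 2·14.5 − 7·0 = 29.0000; (r_i+r_j)·cross = 9·29.0000 = 261.0000
edge 1: (7,14.5)→(12.5,39.5)  cross = 7·39.5 − 12.5·14.5 = 95.2500; (r_i+r_j)·cross = 19.5·95.2500 = 1857.3750
edge 2: (12.5,39.5)→(5.5,32.5)  cross = 12.5·32.5 − 5.5·39.5 = 189.0000; (r_i+r_j)·cross = 18·189.0000 = 3402.0000
edge 3: (5.5,32.5)→(3,21.5)  cross = 5.5·21.5 − 3·32.5 = 20.7500; (r_i+r_j)·cross = 8.5·20.7500 = 176.3750
edge 4: (3,21.5)→(2,0)  cross = 3·0 − 2·21.5 = -43.0000; (r_i+r_j)·cross = 5·-43.0000 = -215.0000
Σcross = 291.0000 → A = |Σcross|/2 = 145.5000 mm²
Σ(r_i+r_j)·cross = 5481.7500 → first moment M = |Σ|/6 = 913.6250
R_c = M/A = 913.6250/145.5000 = 6.2792 mm
θ = 297° = 5.183628 rad
V = θ·R_c·A = 5.183628·6.2792·145.5000 = 4735.892 mm³

Volume = 4735.892 mm³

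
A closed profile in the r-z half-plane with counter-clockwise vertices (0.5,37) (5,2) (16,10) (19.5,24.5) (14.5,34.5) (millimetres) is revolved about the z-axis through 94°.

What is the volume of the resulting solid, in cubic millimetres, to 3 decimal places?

Volume = 6820.355 mm³

Profile (r,z), 5 vertices: (0.5,37) (5,2) (16,10) (19.5,24.5) (14.5,34.5)
edge 0: (0.5,37)→(5,2)  cross = 0.5·2 − 5·37 = -184.0000; (r_i+r_j)·cross = 5.5·-184.0000 = -1012.0000
edge 1: (5,2)→(16,10)  cross = 5·10 − 16·2 = 18.0000; (r_i+r_j)·cross = 21·18.0000 = 378.0000
edge 2: (16,10)→(19.5,24.5)  cross = 16·24.5 − 19.5·10 = 197.0000; (r_i+r_j)·cross = 35.5·197.0000 = 6993.5000
edge 3: (19.5,24.5)→(14.5,34.5)  cross = 19.5·34.5 − 14.5·24.5 = 317.5000; (r_i+r_j)·cross = 34·317.5000 = 10795.0000
edge 4: (14.5,34.5)→(0.5,37)  cross = 14.5·37 − 0.5·34.5 = 519.2500; (r_i+r_j)·cross = 15·519.2500 = 7788.7500
Σcross = 867.7500 → A = |Σcross|/2 = 433.8750 mm²
Σ(r_i+r_j)·cross = 24943.2500 → first moment M = |Σ|/6 = 4157.2083
R_c = M/A = 4157.2083/433.8750 = 9.5816 mm
θ = 94° = 1.640609 rad
V = θ·R_c·A = 1.640609·9.5816·433.8750 = 6820.355 mm³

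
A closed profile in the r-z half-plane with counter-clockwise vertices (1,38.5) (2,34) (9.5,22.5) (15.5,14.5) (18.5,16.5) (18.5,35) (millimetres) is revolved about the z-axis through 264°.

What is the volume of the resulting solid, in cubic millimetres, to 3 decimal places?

Volume = 12934.975 mm³

Profile (r,z), 6 vertices: (1,38.5) (2,34) (9.5,22.5) (15.5,14.5) (18.5,16.5) (18.5,35)
edge 0: (1,38.5)→(2,34)  cross = 1·34 − 2·38.5 = -43.0000; (r_i+r_j)·cross = 3·-43.0000 = -129.0000
edge 1: (2,34)→(9.5,22.5)  cross = 2·22.5 − 9.5·34 = -278.0000; (r_i+r_j)·cross = 11.5·-278.0000 = -3197.0000
edge 2: (9.5,22.5)→(15.5,14.5)  cross = 9.5·14.5 − 15.5·22.5 = -211.0000; (r_i+r_j)·cross = 25·-211.0000 = -5275.0000
edge 3: (15.5,14.5)→(18.5,16.5)  cross = 15.5·16.5 − 18.5·14.5 = -12.5000; (r_i+r_j)·cross = 34·-12.5000 = -425.0000
edge 4: (18.5,16.5)→(18.5,35)  cross = 18.5·35 − 18.5·16.5 = 342.2500; (r_i+r_j)·cross = 37·342.2500 = 12663.2500
edge 5: (18.5,35)→(1,38.5)  cross = 18.5·38.5 − 1·35 = 677.2500; (r_i+r_j)·cross = 19.5·677.2500 = 13206.3750
Σcross = 475.0000 → A = |Σcross|/2 = 237.5000 mm²
Σ(r_i+r_j)·cross = 16843.6250 → first moment M = |Σ|/6 = 2807.2708
R_c = M/A = 2807.2708/237.5000 = 11.8201 mm
θ = 264° = 4.607669 rad
V = θ·R_c·A = 4.607669·11.8201·237.5000 = 12934.975 mm³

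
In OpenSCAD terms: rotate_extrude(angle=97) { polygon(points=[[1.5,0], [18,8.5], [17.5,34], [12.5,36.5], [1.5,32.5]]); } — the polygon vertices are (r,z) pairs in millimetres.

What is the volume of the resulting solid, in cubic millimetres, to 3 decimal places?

Profile (r,z), 5 vertices: (1.5,0) (18,8.5) (17.5,34) (12.5,36.5) (1.5,32.5)
edge 0: (1.5,0)→(18,8.5)  cross = 1.5·8.5 − 18·0 = 12.7500; (r_i+r_j)·cross = 19.5·12.7500 = 248.6250
edge 1: (18,8.5)→(17.5,34)  cross = 18·34 − 17.5·8.5 = 463.2500; (r_i+r_j)·cross = 35.5·463.2500 = 16445.3750
edge 2: (17.5,34)→(12.5,36.5)  cross = 17.5·36.5 − 12.5·34 = 213.7500; (r_i+r_j)·cross = 30·213.7500 = 6412.5000
edge 3: (12.5,36.5)→(1.5,32.5)  cross = 12.5·32.5 − 1.5·36.5 = 351.5000; (r_i+r_j)·cross = 14·351.5000 = 4921.0000
edge 4: (1.5,32.5)→(1.5,0)  cross = 1.5·0 − 1.5·32.5 = -48.7500; (r_i+r_j)·cross = 3·-48.7500 = -146.2500
Σcross = 992.5000 → A = |Σcross|/2 = 496.2500 mm²
Σ(r_i+r_j)·cross = 27881.2500 → first moment M = |Σ|/6 = 4646.8750
R_c = M/A = 4646.8750/496.2500 = 9.3640 mm
θ = 97° = 1.692969 rad
V = θ·R_c·A = 1.692969·9.3640·496.2500 = 7867.017 mm³

Volume = 7867.017 mm³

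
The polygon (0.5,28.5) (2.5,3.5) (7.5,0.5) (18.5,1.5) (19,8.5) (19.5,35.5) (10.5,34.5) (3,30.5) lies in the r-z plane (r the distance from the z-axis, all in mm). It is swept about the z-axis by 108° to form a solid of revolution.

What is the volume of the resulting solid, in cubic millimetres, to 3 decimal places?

Profile (r,z), 8 vertices: (0.5,28.5) (2.5,3.5) (7.5,0.5) (18.5,1.5) (19,8.5) (19.5,35.5) (10.5,34.5) (3,30.5)
edge 0: (0.5,28.5)→(2.5,3.5)  cross = 0.5·3.5 − 2.5·28.5 = -69.5000; (r_i+r_j)·cross = 3·-69.5000 = -208.5000
edge 1: (2.5,3.5)→(7.5,0.5)  cross = 2.5·0.5 − 7.5·3.5 = -25.0000; (r_i+r_j)·cross = 10·-25.0000 = -250.0000
edge 2: (7.5,0.5)→(18.5,1.5)  cross = 7.5·1.5 − 18.5·0.5 = 2.0000; (r_i+r_j)·cross = 26·2.0000 = 52.0000
edge 3: (18.5,1.5)→(19,8.5)  cross = 18.5·8.5 − 19·1.5 = 128.7500; (r_i+r_j)·cross = 37.5·128.7500 = 4828.1250
edge 4: (19,8.5)→(19.5,35.5)  cross = 19·35.5 − 19.5·8.5 = 508.7500; (r_i+r_j)·cross = 38.5·508.7500 = 19586.8750
edge 5: (19.5,35.5)→(10.5,34.5)  cross = 19.5·34.5 − 10.5·35.5 = 300.0000; (r_i+r_j)·cross = 30·300.0000 = 9000.0000
edge 6: (10.5,34.5)→(3,30.5)  cross = 10.5·30.5 − 3·34.5 = 216.7500; (r_i+r_j)·cross = 13.5·216.7500 = 2926.1250
edge 7: (3,30.5)→(0.5,28.5)  cross = 3·28.5 − 0.5·30.5 = 70.2500; (r_i+r_j)·cross = 3.5·70.2500 = 245.8750
Σcross = 1132.0000 → A = |Σcross|/2 = 566.0000 mm²
Σ(r_i+r_j)·cross = 36180.5000 → first moment M = |Σ|/6 = 6030.0833
R_c = M/A = 6030.0833/566.0000 = 10.6539 mm
θ = 108° = 1.884956 rad
V = θ·R_c·A = 1.884956·10.6539·566.0000 = 11366.439 mm³

Volume = 11366.439 mm³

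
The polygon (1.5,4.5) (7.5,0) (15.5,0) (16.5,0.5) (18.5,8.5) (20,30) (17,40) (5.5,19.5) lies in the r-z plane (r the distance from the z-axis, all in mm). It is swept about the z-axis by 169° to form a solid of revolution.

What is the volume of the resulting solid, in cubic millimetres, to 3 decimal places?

Profile (r,z), 8 vertices: (1.5,4.5) (7.5,0) (15.5,0) (16.5,0.5) (18.5,8.5) (20,30) (17,40) (5.5,19.5)
edge 0: (1.5,4.5)→(7.5,0)  cross = 1.5·0 − 7.5·4.5 = -33.7500; (r_i+r_j)·cross = 9·-33.7500 = -303.7500
edge 1: (7.5,0)→(15.5,0)  cross = 7.5·0 − 15.5·0 = 0.0000; (r_i+r_j)·cross = 23·0.0000 = 0.0000
edge 2: (15.5,0)→(16.5,0.5)  cross = 15.5·0.5 − 16.5·0 = 7.7500; (r_i+r_j)·cross = 32·7.7500 = 248.0000
edge 3: (16.5,0.5)→(18.5,8.5)  cross = 16.5·8.5 − 18.5·0.5 = 131.0000; (r_i+r_j)·cross = 35·131.0000 = 4585.0000
edge 4: (18.5,8.5)→(20,30)  cross = 18.5·30 − 20·8.5 = 385.0000; (r_i+r_j)·cross = 38.5·385.0000 = 14822.5000
edge 5: (20,30)→(17,40)  cross = 20·40 − 17·30 = 290.0000; (r_i+r_j)·cross = 37·290.0000 = 10730.0000
edge 6: (17,40)→(5.5,19.5)  cross = 17·19.5 − 5.5·40 = 111.5000; (r_i+r_j)·cross = 22.5·111.5000 = 2508.7500
edge 7: (5.5,19.5)→(1.5,4.5)  cross = 5.5·4.5 − 1.5·19.5 = -4.5000; (r_i+r_j)·cross = 7·-4.5000 = -31.5000
Σcross = 887.0000 → A = |Σcross|/2 = 443.5000 mm²
Σ(r_i+r_j)·cross = 32559.0000 → first moment M = |Σ|/6 = 5426.5000
R_c = M/A = 5426.5000/443.5000 = 12.2356 mm
θ = 169° = 2.949606 rad
V = θ·R_c·A = 2.949606·12.2356·443.5000 = 16006.039 mm³

Volume = 16006.039 mm³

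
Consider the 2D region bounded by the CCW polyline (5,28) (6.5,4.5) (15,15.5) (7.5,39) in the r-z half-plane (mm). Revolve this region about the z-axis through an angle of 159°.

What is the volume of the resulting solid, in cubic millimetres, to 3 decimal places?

Volume = 4447.055 mm³

Profile (r,z), 4 vertices: (5,28) (6.5,4.5) (15,15.5) (7.5,39)
edge 0: (5,28)→(6.5,4.5)  cross = 5·4.5 − 6.5·28 = -159.5000; (r_i+r_j)·cross = 11.5·-159.5000 = -1834.2500
edge 1: (6.5,4.5)→(15,15.5)  cross = 6.5·15.5 − 15·4.5 = 33.2500; (r_i+r_j)·cross = 21.5·33.2500 = 714.8750
edge 2: (15,15.5)→(7.5,39)  cross = 15·39 − 7.5·15.5 = 468.7500; (r_i+r_j)·cross = 22.5·468.7500 = 10546.8750
edge 3: (7.5,39)→(5,28)  cross = 7.5·28 − 5·39 = 15.0000; (r_i+r_j)·cross = 12.5·15.0000 = 187.5000
Σcross = 357.5000 → A = |Σcross|/2 = 178.7500 mm²
Σ(r_i+r_j)·cross = 9615.0000 → first moment M = |Σ|/6 = 1602.5000
R_c = M/A = 1602.5000/178.7500 = 8.9650 mm
θ = 159° = 2.775074 rad
V = θ·R_c·A = 2.775074·8.9650·178.7500 = 4447.055 mm³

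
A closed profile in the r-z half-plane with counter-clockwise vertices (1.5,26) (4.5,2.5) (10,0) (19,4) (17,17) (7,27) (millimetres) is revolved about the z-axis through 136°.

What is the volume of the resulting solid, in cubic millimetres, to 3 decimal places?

Volume = 7382.341 mm³

Profile (r,z), 6 vertices: (1.5,26) (4.5,2.5) (10,0) (19,4) (17,17) (7,27)
edge 0: (1.5,26)→(4.5,2.5)  cross = 1.5·2.5 − 4.5·26 = -113.2500; (r_i+r_j)·cross = 6·-113.2500 = -679.5000
edge 1: (4.5,2.5)→(10,0)  cross = 4.5·0 − 10·2.5 = -25.0000; (r_i+r_j)·cross = 14.5·-25.0000 = -362.5000
edge 2: (10,0)→(19,4)  cross = 10·4 − 19·0 = 40.0000; (r_i+r_j)·cross = 29·40.0000 = 1160.0000
edge 3: (19,4)→(17,17)  cross = 19·17 − 17·4 = 255.0000; (r_i+r_j)·cross = 36·255.0000 = 9180.0000
edge 4: (17,17)→(7,27)  cross = 17·27 − 7·17 = 340.0000; (r_i+r_j)·cross = 24·340.0000 = 8160.0000
edge 5: (7,27)→(1.5,26)  cross = 7·26 − 1.5·27 = 141.5000; (r_i+r_j)·cross = 8.5·141.5000 = 1202.7500
Σcross = 638.2500 → A = |Σcross|/2 = 319.1250 mm²
Σ(r_i+r_j)·cross = 18660.7500 → first moment M = |Σ|/6 = 3110.1250
R_c = M/A = 3110.1250/319.1250 = 9.7458 mm
θ = 136° = 2.373648 rad
V = θ·R_c·A = 2.373648·9.7458·319.1250 = 7382.341 mm³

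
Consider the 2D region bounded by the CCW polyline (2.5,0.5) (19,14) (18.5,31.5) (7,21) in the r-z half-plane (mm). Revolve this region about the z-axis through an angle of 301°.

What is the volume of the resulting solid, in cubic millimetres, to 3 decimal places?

Volume = 14970.556 mm³

Profile (r,z), 4 vertices: (2.5,0.5) (19,14) (18.5,31.5) (7,21)
edge 0: (2.5,0.5)→(19,14)  cross = 2.5·14 − 19·0.5 = 25.5000; (r_i+r_j)·cross = 21.5·25.5000 = 548.2500
edge 1: (19,14)→(18.5,31.5)  cross = 19·31.5 − 18.5·14 = 339.5000; (r_i+r_j)·cross = 37.5·339.5000 = 12731.2500
edge 2: (18.5,31.5)→(7,21)  cross = 18.5·21 − 7·31.5 = 168.0000; (r_i+r_j)·cross = 25.5·168.0000 = 4284.0000
edge 3: (7,21)→(2.5,0.5)  cross = 7·0.5 − 2.5·21 = -49.0000; (r_i+r_j)·cross = 9.5·-49.0000 = -465.5000
Σcross = 484.0000 → A = |Σcross|/2 = 242.0000 mm²
Σ(r_i+r_j)·cross = 17098.0000 → first moment M = |Σ|/6 = 2849.6667
R_c = M/A = 2849.6667/242.0000 = 11.7755 mm
θ = 301° = 5.253441 rad
V = θ·R_c·A = 5.253441·11.7755·242.0000 = 14970.556 mm³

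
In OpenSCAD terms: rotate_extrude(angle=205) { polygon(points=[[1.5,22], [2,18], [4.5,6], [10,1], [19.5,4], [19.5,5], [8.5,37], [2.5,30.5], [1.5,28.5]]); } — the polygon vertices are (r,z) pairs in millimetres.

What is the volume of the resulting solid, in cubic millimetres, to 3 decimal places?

Profile (r,z), 9 vertices: (1.5,22) (2,18) (4.5,6) (10,1) (19.5,4) (19.5,5) (8.5,37) (2.5,30.5) (1.5,28.5)
edge 0: (1.5,22)→(2,18)  cross = 1.5·18 − 2·22 = -17.0000; (r_i+r_j)·cross = 3.5·-17.0000 = -59.5000
edge 1: (2,18)→(4.5,6)  cross = 2·6 − 4.5·18 = -69.0000; (r_i+r_j)·cross = 6.5·-69.0000 = -448.5000
edge 2: (4.5,6)→(10,1)  cross = 4.5·1 − 10·6 = -55.5000; (r_i+r_j)·cross = 14.5·-55.5000 = -804.7500
edge 3: (10,1)→(19.5,4)  cross = 10·4 − 19.5·1 = 20.5000; (r_i+r_j)·cross = 29.5·20.5000 = 604.7500
edge 4: (19.5,4)→(19.5,5)  cross = 19.5·5 − 19.5·4 = 19.5000; (r_i+r_j)·cross = 39·19.5000 = 760.5000
edge 5: (19.5,5)→(8.5,37)  cross = 19.5·37 − 8.5·5 = 679.0000; (r_i+r_j)·cross = 28·679.0000 = 19012.0000
edge 6: (8.5,37)→(2.5,30.5)  cross = 8.5·30.5 − 2.5·37 = 166.7500; (r_i+r_j)·cross = 11·166.7500 = 1834.2500
edge 7: (2.5,30.5)→(1.5,28.5)  cross = 2.5·28.5 − 1.5·30.5 = 25.5000; (r_i+r_j)·cross = 4·25.5000 = 102.0000
edge 8: (1.5,28.5)→(1.5,22)  cross = 1.5·22 − 1.5·28.5 = -9.7500; (r_i+r_j)·cross = 3·-9.7500 = -29.2500
Σcross = 760.0000 → A = |Σcross|/2 = 380.0000 mm²
Σ(r_i+r_j)·cross = 20971.5000 → first moment M = |Σ|/6 = 3495.2500
R_c = M/A = 3495.2500/380.0000 = 9.1980 mm
θ = 205° = 3.577925 rad
V = θ·R_c·A = 3.577925·9.1980·380.0000 = 12505.742 mm³

Volume = 12505.742 mm³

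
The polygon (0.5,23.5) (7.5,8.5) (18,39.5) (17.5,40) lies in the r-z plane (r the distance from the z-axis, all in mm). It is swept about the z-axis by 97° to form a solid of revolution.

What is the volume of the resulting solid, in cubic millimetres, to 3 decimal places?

Profile (r,z), 4 vertices: (0.5,23.5) (7.5,8.5) (18,39.5) (17.5,40)
edge 0: (0.5,23.5)→(7.5,8.5)  cross = 0.5·8.5 − 7.5·23.5 = -172.0000; (r_i+r_j)·cross = 8·-172.0000 = -1376.0000
edge 1: (7.5,8.5)→(18,39.5)  cross = 7.5·39.5 − 18·8.5 = 143.2500; (r_i+r_j)·cross = 25.5·143.2500 = 3652.8750
edge 2: (18,39.5)→(17.5,40)  cross = 18·40 − 17.5·39.5 = 28.7500; (r_i+r_j)·cross = 35.5·28.7500 = 1020.6250
edge 3: (17.5,40)→(0.5,23.5)  cross = 17.5·23.5 − 0.5·40 = 391.2500; (r_i+r_j)·cross = 18·391.2500 = 7042.5000
Σcross = 391.2500 → A = |Σcross|/2 = 195.6250 mm²
Σ(r_i+r_j)·cross = 10340.0000 → first moment M = |Σ|/6 = 1723.3333
R_c = M/A = 1723.3333/195.6250 = 8.8094 mm
θ = 97° = 1.692969 rad
V = θ·R_c·A = 1.692969·8.8094·195.6250 = 2917.551 mm³

Volume = 2917.551 mm³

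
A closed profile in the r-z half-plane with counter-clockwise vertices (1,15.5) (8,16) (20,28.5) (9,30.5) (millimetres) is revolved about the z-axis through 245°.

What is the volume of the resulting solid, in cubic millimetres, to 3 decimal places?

Profile (r,z), 4 vertices: (1,15.5) (8,16) (20,28.5) (9,30.5)
edge 0: (1,15.5)→(8,16)  cross = 1·16 − 8·15.5 = -108.0000; (r_i+r_j)·cross = 9·-108.0000 = -972.0000
edge 1: (8,16)→(20,28.5)  cross = 8·28.5 − 20·16 = -92.0000; (r_i+r_j)·cross = 28·-92.0000 = -2576.0000
edge 2: (20,28.5)→(9,30.5)  cross = 20·30.5 − 9·28.5 = 353.5000; (r_i+r_j)·cross = 29·353.5000 = 10251.5000
edge 3: (9,30.5)→(1,15.5)  cross = 9·15.5 − 1·30.5 = 109.0000; (r_i+r_j)·cross = 10·109.0000 = 1090.0000
Σcross = 262.5000 → A = |Σcross|/2 = 131.2500 mm²
Σ(r_i+r_j)·cross = 7793.5000 → first moment M = |Σ|/6 = 1298.9167
R_c = M/A = 1298.9167/131.2500 = 9.8965 mm
θ = 245° = 4.276057 rad
V = θ·R_c·A = 4.276057·9.8965·131.2500 = 5554.241 mm³

Volume = 5554.241 mm³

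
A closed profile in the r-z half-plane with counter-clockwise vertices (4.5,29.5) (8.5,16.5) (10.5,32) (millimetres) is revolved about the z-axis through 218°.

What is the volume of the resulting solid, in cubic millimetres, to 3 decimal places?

Profile (r,z), 3 vertices: (4.5,29.5) (8.5,16.5) (10.5,32)
edge 0: (4.5,29.5)→(8.5,16.5)  cross = 4.5·16.5 − 8.5·29.5 = -176.5000; (r_i+r_j)·cross = 13·-176.5000 = -2294.5000
edge 1: (8.5,16.5)→(10.5,32)  cross = 8.5·32 − 10.5·16.5 = 98.7500; (r_i+r_j)·cross = 19·98.7500 = 1876.2500
edge 2: (10.5,32)→(4.5,29.5)  cross = 10.5·29.5 − 4.5·32 = 165.7500; (r_i+r_j)·cross = 15·165.7500 = 2486.2500
Σcross = 88.0000 → A = |Σcross|/2 = 44.0000 mm²
Σ(r_i+r_j)·cross = 2068.0000 → first moment M = |Σ|/6 = 344.6667
R_c = M/A = 344.6667/44.0000 = 7.8333 mm
θ = 218° = 3.804818 rad
V = θ·R_c·A = 3.804818·7.8333·44.0000 = 1311.394 mm³

Volume = 1311.394 mm³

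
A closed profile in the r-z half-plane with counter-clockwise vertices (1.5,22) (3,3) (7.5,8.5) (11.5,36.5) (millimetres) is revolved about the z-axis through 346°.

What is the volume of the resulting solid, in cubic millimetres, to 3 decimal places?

Volume = 5712.742 mm³

Profile (r,z), 4 vertices: (1.5,22) (3,3) (7.5,8.5) (11.5,36.5)
edge 0: (1.5,22)→(3,3)  cross = 1.5·3 − 3·22 = -61.5000; (r_i+r_j)·cross = 4.5·-61.5000 = -276.7500
edge 1: (3,3)→(7.5,8.5)  cross = 3·8.5 − 7.5·3 = 3.0000; (r_i+r_j)·cross = 10.5·3.0000 = 31.5000
edge 2: (7.5,8.5)→(11.5,36.5)  cross = 7.5·36.5 − 11.5·8.5 = 176.0000; (r_i+r_j)·cross = 19·176.0000 = 3344.0000
edge 3: (11.5,36.5)→(1.5,22)  cross = 11.5·22 − 1.5·36.5 = 198.2500; (r_i+r_j)·cross = 13·198.2500 = 2577.2500
Σcross = 315.7500 → A = |Σcross|/2 = 157.8750 mm²
Σ(r_i+r_j)·cross = 5676.0000 → first moment M = |Σ|/6 = 946.0000
R_c = M/A = 946.0000/157.8750 = 5.9921 mm
θ = 346° = 6.038839 rad
V = θ·R_c·A = 6.038839·5.9921·157.8750 = 5712.742 mm³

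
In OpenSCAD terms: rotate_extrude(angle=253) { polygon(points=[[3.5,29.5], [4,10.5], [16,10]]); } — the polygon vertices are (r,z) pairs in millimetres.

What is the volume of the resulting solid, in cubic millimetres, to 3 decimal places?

Volume = 3938.881 mm³

Profile (r,z), 3 vertices: (3.5,29.5) (4,10.5) (16,10)
edge 0: (3.5,29.5)→(4,10.5)  cross = 3.5·10.5 − 4·29.5 = -81.2500; (r_i+r_j)·cross = 7.5·-81.2500 = -609.3750
edge 1: (4,10.5)→(16,10)  cross = 4·10 − 16·10.5 = -128.0000; (r_i+r_j)·cross = 20·-128.0000 = -2560.0000
edge 2: (16,10)→(3.5,29.5)  cross = 16·29.5 − 3.5·10 = 437.0000; (r_i+r_j)·cross = 19.5·437.0000 = 8521.5000
Σcross = 227.7500 → A = |Σcross|/2 = 113.8750 mm²
Σ(r_i+r_j)·cross = 5352.1250 → first moment M = |Σ|/6 = 892.0208
R_c = M/A = 892.0208/113.8750 = 7.8333 mm
θ = 253° = 4.415683 rad
V = θ·R_c·A = 4.415683·7.8333·113.8750 = 3938.881 mm³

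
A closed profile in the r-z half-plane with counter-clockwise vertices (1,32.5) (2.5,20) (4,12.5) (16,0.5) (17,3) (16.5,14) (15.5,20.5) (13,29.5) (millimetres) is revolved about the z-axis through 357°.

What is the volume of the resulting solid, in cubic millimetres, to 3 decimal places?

Volume = 18635.750 mm³

Profile (r,z), 8 vertices: (1,32.5) (2.5,20) (4,12.5) (16,0.5) (17,3) (16.5,14) (15.5,20.5) (13,29.5)
edge 0: (1,32.5)→(2.5,20)  cross = 1·20 − 2.5·32.5 = -61.2500; (r_i+r_j)·cross = 3.5·-61.2500 = -214.3750
edge 1: (2.5,20)→(4,12.5)  cross = 2.5·12.5 − 4·20 = -48.7500; (r_i+r_j)·cross = 6.5·-48.7500 = -316.8750
edge 2: (4,12.5)→(16,0.5)  cross = 4·0.5 − 16·12.5 = -198.0000; (r_i+r_j)·cross = 20·-198.0000 = -3960.0000
edge 3: (16,0.5)→(17,3)  cross = 16·3 − 17·0.5 = 39.5000; (r_i+r_j)·cross = 33·39.5000 = 1303.5000
edge 4: (17,3)→(16.5,14)  cross = 17·14 − 16.5·3 = 188.5000; (r_i+r_j)·cross = 33.5·188.5000 = 6314.7500
edge 5: (16.5,14)→(15.5,20.5)  cross = 16.5·20.5 − 15.5·14 = 121.2500; (r_i+r_j)·cross = 32·121.2500 = 3880.0000
edge 6: (15.5,20.5)→(13,29.5)  cross = 15.5·29.5 − 13·20.5 = 190.7500; (r_i+r_j)·cross = 28.5·190.7500 = 5436.3750
edge 7: (13,29.5)→(1,32.5)  cross = 13·32.5 − 1·29.5 = 393.0000; (r_i+r_j)·cross = 14·393.0000 = 5502.0000
Σcross = 625.0000 → A = |Σcross|/2 = 312.5000 mm²
Σ(r_i+r_j)·cross = 17945.3750 → first moment M = |Σ|/6 = 2990.8958
R_c = M/A = 2990.8958/312.5000 = 9.5709 mm
θ = 357° = 6.230825 rad
V = θ·R_c·A = 6.230825·9.5709·312.5000 = 18635.750 mm³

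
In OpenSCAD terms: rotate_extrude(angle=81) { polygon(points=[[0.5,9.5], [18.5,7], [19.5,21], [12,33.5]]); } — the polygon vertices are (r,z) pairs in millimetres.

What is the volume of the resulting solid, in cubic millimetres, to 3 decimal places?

Volume = 4749.676 mm³

Profile (r,z), 4 vertices: (0.5,9.5) (18.5,7) (19.5,21) (12,33.5)
edge 0: (0.5,9.5)→(18.5,7)  cross = 0.5·7 − 18.5·9.5 = -172.2500; (r_i+r_j)·cross = 19·-172.2500 = -3272.7500
edge 1: (18.5,7)→(19.5,21)  cross = 18.5·21 − 19.5·7 = 252.0000; (r_i+r_j)·cross = 38·252.0000 = 9576.0000
edge 2: (19.5,21)→(12,33.5)  cross = 19.5·33.5 − 12·21 = 401.2500; (r_i+r_j)·cross = 31.5·401.2500 = 12639.3750
edge 3: (12,33.5)→(0.5,9.5)  cross = 12·9.5 − 0.5·33.5 = 97.2500; (r_i+r_j)·cross = 12.5·97.2500 = 1215.6250
Σcross = 578.2500 → A = |Σcross|/2 = 289.1250 mm²
Σ(r_i+r_j)·cross = 20158.2500 → first moment M = |Σ|/6 = 3359.7083
R_c = M/A = 3359.7083/289.1250 = 11.6203 mm
θ = 81° = 1.413717 rad
V = θ·R_c·A = 1.413717·11.6203·289.1250 = 4749.676 mm³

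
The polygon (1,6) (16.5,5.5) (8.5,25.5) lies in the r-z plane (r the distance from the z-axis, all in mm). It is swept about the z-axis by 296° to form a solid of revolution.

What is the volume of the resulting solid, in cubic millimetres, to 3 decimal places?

Profile (r,z), 3 vertices: (1,6) (16.5,5.5) (8.5,25.5)
edge 0: (1,6)→(16.5,5.5)  cross = 1·5.5 − 16.5·6 = -93.5000; (r_i+r_j)·cross = 17.5·-93.5000 = -1636.2500
edge 1: (16.5,5.5)→(8.5,25.5)  cross = 16.5·25.5 − 8.5·5.5 = 374.0000; (r_i+r_j)·cross = 25·374.0000 = 9350.0000
edge 2: (8.5,25.5)→(1,6)  cross = 8.5·6 − 1·25.5 = 25.5000; (r_i+r_j)·cross = 9.5·25.5000 = 242.2500
Σcross = 306.0000 → A = |Σcross|/2 = 153.0000 mm²
Σ(r_i+r_j)·cross = 7956.0000 → first moment M = |Σ|/6 = 1326.0000
R_c = M/A = 1326.0000/153.0000 = 8.6667 mm
θ = 296° = 5.166175 rad
V = θ·R_c·A = 5.166175·8.6667·153.0000 = 6850.348 mm³

Volume = 6850.348 mm³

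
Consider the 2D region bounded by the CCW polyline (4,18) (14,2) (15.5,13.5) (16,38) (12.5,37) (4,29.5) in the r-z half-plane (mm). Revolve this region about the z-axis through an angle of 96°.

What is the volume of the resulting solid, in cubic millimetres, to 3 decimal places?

Volume = 5201.744 mm³

Profile (r,z), 6 vertices: (4,18) (14,2) (15.5,13.5) (16,38) (12.5,37) (4,29.5)
edge 0: (4,18)→(14,2)  cross = 4·2 − 14·18 = -244.0000; (r_i+r_j)·cross = 18·-244.0000 = -4392.0000
edge 1: (14,2)→(15.5,13.5)  cross = 14·13.5 − 15.5·2 = 158.0000; (r_i+r_j)·cross = 29.5·158.0000 = 4661.0000
edge 2: (15.5,13.5)→(16,38)  cross = 15.5·38 − 16·13.5 = 373.0000; (r_i+r_j)·cross = 31.5·373.0000 = 11749.5000
edge 3: (16,38)→(12.5,37)  cross = 16·37 − 12.5·38 = 117.0000; (r_i+r_j)·cross = 28.5·117.0000 = 3334.5000
edge 4: (12.5,37)→(4,29.5)  cross = 12.5·29.5 − 4·37 = 220.7500; (r_i+r_j)·cross = 16.5·220.7500 = 3642.3750
edge 5: (4,29.5)→(4,18)  cross = 4·18 − 4·29.5 = -46.0000; (r_i+r_j)·cross = 8·-46.0000 = -368.0000
Σcross = 578.7500 → A = |Σcross|/2 = 289.3750 mm²
Σ(r_i+r_j)·cross = 18627.3750 → first moment M = |Σ|/6 = 3104.5625
R_c = M/A = 3104.5625/289.3750 = 10.7285 mm
θ = 96° = 1.675516 rad
V = θ·R_c·A = 1.675516·10.7285·289.3750 = 5201.744 mm³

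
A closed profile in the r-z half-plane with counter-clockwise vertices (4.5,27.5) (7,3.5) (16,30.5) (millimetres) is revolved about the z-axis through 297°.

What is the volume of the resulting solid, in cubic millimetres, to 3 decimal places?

Profile (r,z), 3 vertices: (4.5,27.5) (7,3.5) (16,30.5)
edge 0: (4.5,27.5)→(7,3.5)  cross = 4.5·3.5 − 7·27.5 = -176.7500; (r_i+r_j)·cross = 11.5·-176.7500 = -2032.6250
edge 1: (7,3.5)→(16,30.5)  cross = 7·30.5 − 16·3.5 = 157.5000; (r_i+r_j)·cross = 23·157.5000 = 3622.5000
edge 2: (16,30.5)→(4.5,27.5)  cross = 16·27.5 − 4.5·30.5 = 302.7500; (r_i+r_j)·cross = 20.5·302.7500 = 6206.3750
Σcross = 283.5000 → A = |Σcross|/2 = 141.7500 mm²
Σ(r_i+r_j)·cross = 7796.2500 → first moment M = |Σ|/6 = 1299.3750
R_c = M/A = 1299.3750/141.7500 = 9.1667 mm
θ = 297° = 5.183628 rad
V = θ·R_c·A = 5.183628·9.1667·141.7500 = 6735.476 mm³

Volume = 6735.476 mm³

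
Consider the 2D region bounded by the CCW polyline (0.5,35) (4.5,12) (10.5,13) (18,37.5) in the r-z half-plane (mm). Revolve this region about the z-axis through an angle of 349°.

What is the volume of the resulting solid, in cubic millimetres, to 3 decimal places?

Profile (r,z), 4 vertices: (0.5,35) (4.5,12) (10.5,13) (18,37.5)
edge 0: (0.5,35)→(4.5,12)  cross = 0.5·12 − 4.5·35 = -151.5000; (r_i+r_j)·cross = 5·-151.5000 = -757.5000
edge 1: (4.5,12)→(10.5,13)  cross = 4.5·13 − 10.5·12 = -67.5000; (r_i+r_j)·cross = 15·-67.5000 = -1012.5000
edge 2: (10.5,13)→(18,37.5)  cross = 10.5·37.5 − 18·13 = 159.7500; (r_i+r_j)·cross = 28.5·159.7500 = 4552.8750
edge 3: (18,37.5)→(0.5,35)  cross = 18·35 − 0.5·37.5 = 611.2500; (r_i+r_j)·cross = 18.5·611.2500 = 11308.1250
Σcross = 552.0000 → A = |Σcross|/2 = 276.0000 mm²
Σ(r_i+r_j)·cross = 14091.0000 → first moment M = |Σ|/6 = 2348.5000
R_c = M/A = 2348.5000/276.0000 = 8.5091 mm
θ = 349° = 6.091199 rad
V = θ·R_c·A = 6.091199·8.5091·276.0000 = 14305.181 mm³

Volume = 14305.181 mm³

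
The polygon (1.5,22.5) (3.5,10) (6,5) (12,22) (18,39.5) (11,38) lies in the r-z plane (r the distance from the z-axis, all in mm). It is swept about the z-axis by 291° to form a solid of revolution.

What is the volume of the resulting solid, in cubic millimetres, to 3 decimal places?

Profile (r,z), 6 vertices: (1.5,22.5) (3.5,10) (6,5) (12,22) (18,39.5) (11,38)
edge 0: (1.5,22.5)→(3.5,10)  cross = 1.5·10 − 3.5·22.5 = -63.7500; (r_i+r_j)·cross = 5·-63.7500 = -318.7500
edge 1: (3.5,10)→(6,5)  cross = 3.5·5 − 6·10 = -42.5000; (r_i+r_j)·cross = 9.5·-42.5000 = -403.7500
edge 2: (6,5)→(12,22)  cross = 6·22 − 12·5 = 72.0000; (r_i+r_j)·cross = 18·72.0000 = 1296.0000
edge 3: (12,22)→(18,39.5)  cross = 12·39.5 − 18·22 = 78.0000; (r_i+r_j)·cross = 30·78.0000 = 2340.0000
edge 4: (18,39.5)→(11,38)  cross = 18·38 − 11·39.5 = 249.5000; (r_i+r_j)·cross = 29·249.5000 = 7235.5000
edge 5: (11,38)→(1.5,22.5)  cross = 11·22.5 − 1.5·38 = 190.5000; (r_i+r_j)·cross = 12.5·190.5000 = 2381.2500
Σcross = 483.7500 → A = |Σcross|/2 = 241.8750 mm²
Σ(r_i+r_j)·cross = 12530.2500 → first moment M = |Σ|/6 = 2088.3750
R_c = M/A = 2088.3750/241.8750 = 8.6341 mm
θ = 291° = 5.078908 rad
V = θ·R_c·A = 5.078908·8.6341·241.8750 = 10606.665 mm³

Volume = 10606.665 mm³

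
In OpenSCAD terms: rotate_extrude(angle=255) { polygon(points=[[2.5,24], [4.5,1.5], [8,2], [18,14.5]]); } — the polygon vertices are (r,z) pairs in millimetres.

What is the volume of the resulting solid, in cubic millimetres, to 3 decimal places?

Volume = 6991.598 mm³

Profile (r,z), 4 vertices: (2.5,24) (4.5,1.5) (8,2) (18,14.5)
edge 0: (2.5,24)→(4.5,1.5)  cross = 2.5·1.5 − 4.5·24 = -104.2500; (r_i+r_j)·cross = 7·-104.2500 = -729.7500
edge 1: (4.5,1.5)→(8,2)  cross = 4.5·2 − 8·1.5 = -3.0000; (r_i+r_j)·cross = 12.5·-3.0000 = -37.5000
edge 2: (8,2)→(18,14.5)  cross = 8·14.5 − 18·2 = 80.0000; (r_i+r_j)·cross = 26·80.0000 = 2080.0000
edge 3: (18,14.5)→(2.5,24)  cross = 18·24 − 2.5·14.5 = 395.7500; (r_i+r_j)·cross = 20.5·395.7500 = 8112.8750
Σcross = 368.5000 → A = |Σcross|/2 = 184.2500 mm²
Σ(r_i+r_j)·cross = 9425.6250 → first moment M = |Σ|/6 = 1570.9375
R_c = M/A = 1570.9375/184.2500 = 8.5261 mm
θ = 255° = 4.450590 rad
V = θ·R_c·A = 4.450590·8.5261·184.2500 = 6991.598 mm³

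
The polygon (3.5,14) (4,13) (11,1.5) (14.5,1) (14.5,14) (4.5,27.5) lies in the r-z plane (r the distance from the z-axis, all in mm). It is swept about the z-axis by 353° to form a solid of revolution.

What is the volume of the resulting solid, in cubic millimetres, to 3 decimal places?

Volume = 9418.006 mm³

Profile (r,z), 6 vertices: (3.5,14) (4,13) (11,1.5) (14.5,1) (14.5,14) (4.5,27.5)
edge 0: (3.5,14)→(4,13)  cross = 3.5·13 − 4·14 = -10.5000; (r_i+r_j)·cross = 7.5·-10.5000 = -78.7500
edge 1: (4,13)→(11,1.5)  cross = 4·1.5 − 11·13 = -137.0000; (r_i+r_j)·cross = 15·-137.0000 = -2055.0000
edge 2: (11,1.5)→(14.5,1)  cross = 11·1 − 14.5·1.5 = -10.7500; (r_i+r_j)·cross = 25.5·-10.7500 = -274.1250
edge 3: (14.5,1)→(14.5,14)  cross = 14.5·14 − 14.5·1 = 188.5000; (r_i+r_j)·cross = 29·188.5000 = 5466.5000
edge 4: (14.5,14)→(4.5,27.5)  cross = 14.5·27.5 − 4.5·14 = 335.7500; (r_i+r_j)·cross = 19·335.7500 = 6379.2500
edge 5: (4.5,27.5)→(3.5,14)  cross = 4.5·14 − 3.5·27.5 = -33.2500; (r_i+r_j)·cross = 8·-33.2500 = -266.0000
Σcross = 332.7500 → A = |Σcross|/2 = 166.3750 mm²
Σ(r_i+r_j)·cross = 9171.8750 → first moment M = |Σ|/6 = 1528.6458
R_c = M/A = 1528.6458/166.3750 = 9.1880 mm
θ = 353° = 6.161012 rad
V = θ·R_c·A = 6.161012·9.1880·166.3750 = 9418.006 mm³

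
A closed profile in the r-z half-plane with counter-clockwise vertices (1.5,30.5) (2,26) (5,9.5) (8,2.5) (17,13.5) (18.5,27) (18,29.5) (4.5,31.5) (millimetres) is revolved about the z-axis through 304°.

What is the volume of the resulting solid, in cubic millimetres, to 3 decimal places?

Profile (r,z), 8 vertices: (1.5,30.5) (2,26) (5,9.5) (8,2.5) (17,13.5) (18.5,27) (18,29.5) (4.5,31.5)
edge 0: (1.5,30.5)→(2,26)  cross = 1.5·26 − 2·30.5 = -22.0000; (r_i+r_j)·cross = 3.5·-22.0000 = -77.0000
edge 1: (2,26)→(5,9.5)  cross = 2·9.5 − 5·26 = -111.0000; (r_i+r_j)·cross = 7·-111.0000 = -777.0000
edge 2: (5,9.5)→(8,2.5)  cross = 5·2.5 − 8·9.5 = -63.5000; (r_i+r_j)·cross = 13·-63.5000 = -825.5000
edge 3: (8,2.5)→(17,13.5)  cross = 8·13.5 − 17·2.5 = 65.5000; (r_i+r_j)·cross = 25·65.5000 = 1637.5000
edge 4: (17,13.5)→(18.5,27)  cross = 17·27 − 18.5·13.5 = 209.2500; (r_i+r_j)·cross = 35.5·209.2500 = 7428.3750
edge 5: (18.5,27)→(18,29.5)  cross = 18.5·29.5 − 18·27 = 59.7500; (r_i+r_j)·cross = 36.5·59.7500 = 2180.8750
edge 6: (18,29.5)→(4.5,31.5)  cross = 18·31.5 − 4.5·29.5 = 434.2500; (r_i+r_j)·cross = 22.5·434.2500 = 9770.6250
edge 7: (4.5,31.5)→(1.5,30.5)  cross = 4.5·30.5 − 1.5·31.5 = 90.0000; (r_i+r_j)·cross = 6·90.0000 = 540.0000
Σcross = 662.2500 → A = |Σcross|/2 = 331.1250 mm²
Σ(r_i+r_j)·cross = 19877.8750 → first moment M = |Σ|/6 = 3312.9792
R_c = M/A = 3312.9792/331.1250 = 10.0052 mm
θ = 304° = 5.305801 rad
V = θ·R_c·A = 5.305801·10.0052·331.1250 = 17578.008 mm³

Volume = 17578.008 mm³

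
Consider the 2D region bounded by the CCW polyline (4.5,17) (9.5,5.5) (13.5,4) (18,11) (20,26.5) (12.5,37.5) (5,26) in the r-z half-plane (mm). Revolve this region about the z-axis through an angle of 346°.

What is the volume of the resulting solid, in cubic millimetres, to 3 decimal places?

Profile (r,z), 7 vertices: (4.5,17) (9.5,5.5) (13.5,4) (18,11) (20,26.5) (12.5,37.5) (5,26)
edge 0: (4.5,17)→(9.5,5.5)  cross = 4.5·5.5 − 9.5·17 = -136.7500; (r_i+r_j)·cross = 14·-136.7500 = -1914.5000
edge 1: (9.5,5.5)→(13.5,4)  cross = 9.5·4 − 13.5·5.5 = -36.2500; (r_i+r_j)·cross = 23·-36.2500 = -833.7500
edge 2: (13.5,4)→(18,11)  cross = 13.5·11 − 18·4 = 76.5000; (r_i+r_j)·cross = 31.5·76.5000 = 2409.7500
edge 3: (18,11)→(20,26.5)  cross = 18·26.5 − 20·11 = 257.0000; (r_i+r_j)·cross = 38·257.0000 = 9766.0000
edge 4: (20,26.5)→(12.5,37.5)  cross = 20·37.5 − 12.5·26.5 = 418.7500; (r_i+r_j)·cross = 32.5·418.7500 = 13609.3750
edge 5: (12.5,37.5)→(5,26)  cross = 12.5·26 − 5·37.5 = 137.5000; (r_i+r_j)·cross = 17.5·137.5000 = 2406.2500
edge 6: (5,26)→(4.5,17)  cross = 5·17 − 4.5·26 = -32.0000; (r_i+r_j)·cross = 9.5·-32.0000 = -304.0000
Σcross = 684.7500 → A = |Σcross|/2 = 342.3750 mm²
Σ(r_i+r_j)·cross = 25139.1250 → first moment M = |Σ|/6 = 4189.8542
R_c = M/A = 4189.8542/342.3750 = 12.2376 mm
θ = 346° = 6.038839 rad
V = θ·R_c·A = 6.038839·12.2376·342.3750 = 25301.856 mm³

Volume = 25301.856 mm³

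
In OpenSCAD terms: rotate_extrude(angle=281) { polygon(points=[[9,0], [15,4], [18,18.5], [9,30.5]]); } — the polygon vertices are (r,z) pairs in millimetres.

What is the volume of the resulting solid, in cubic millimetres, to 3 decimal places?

Volume = 10652.303 mm³

Profile (r,z), 4 vertices: (9,0) (15,4) (18,18.5) (9,30.5)
edge 0: (9,0)→(15,4)  cross = 9·4 − 15·0 = 36.0000; (r_i+r_j)·cross = 24·36.0000 = 864.0000
edge 1: (15,4)→(18,18.5)  cross = 15·18.5 − 18·4 = 205.5000; (r_i+r_j)·cross = 33·205.5000 = 6781.5000
edge 2: (18,18.5)→(9,30.5)  cross = 18·30.5 − 9·18.5 = 382.5000; (r_i+r_j)·cross = 27·382.5000 = 10327.5000
edge 3: (9,30.5)→(9,0)  cross = 9·0 − 9·30.5 = -274.5000; (r_i+r_j)·cross = 18·-274.5000 = -4941.0000
Σcross = 349.5000 → A = |Σcross|/2 = 174.7500 mm²
Σ(r_i+r_j)·cross = 13032.0000 → first moment M = |Σ|/6 = 2172.0000
R_c = M/A = 2172.0000/174.7500 = 12.4292 mm
θ = 281° = 4.904375 rad
V = θ·R_c·A = 4.904375·12.4292·174.7500 = 10652.303 mm³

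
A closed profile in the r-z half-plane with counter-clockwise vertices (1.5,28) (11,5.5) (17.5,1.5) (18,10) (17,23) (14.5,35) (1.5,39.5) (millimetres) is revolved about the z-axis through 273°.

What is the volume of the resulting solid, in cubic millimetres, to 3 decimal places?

Profile (r,z), 7 vertices: (1.5,28) (11,5.5) (17.5,1.5) (18,10) (17,23) (14.5,35) (1.5,39.5)
edge 0: (1.5,28)→(11,5.5)  cross = 1.5·5.5 − 11·28 = -299.7500; (r_i+r_j)·cross = 12.5·-299.7500 = -3746.8750
edge 1: (11,5.5)→(17.5,1.5)  cross = 11·1.5 − 17.5·5.5 = -79.7500; (r_i+r_j)·cross = 28.5·-79.7500 = -2272.8750
edge 2: (17.5,1.5)→(18,10)  cross = 17.5·10 − 18·1.5 = 148.0000; (r_i+r_j)·cross = 35.5·148.0000 = 5254.0000
edge 3: (18,10)→(17,23)  cross = 18·23 − 17·10 = 244.0000; (r_i+r_j)·cross = 35·244.0000 = 8540.0000
edge 4: (17,23)→(14.5,35)  cross = 17·35 − 14.5·23 = 261.5000; (r_i+r_j)·cross = 31.5·261.5000 = 8237.2500
edge 5: (14.5,35)→(1.5,39.5)  cross = 14.5·39.5 − 1.5·35 = 520.2500; (r_i+r_j)·cross = 16·520.2500 = 8324.0000
edge 6: (1.5,39.5)→(1.5,28)  cross = 1.5·28 − 1.5·39.5 = -17.2500; (r_i+r_j)·cross = 3·-17.2500 = -51.7500
Σcross = 777.0000 → A = |Σcross|/2 = 388.5000 mm²
Σ(r_i+r_j)·cross = 24283.7500 → first moment M = |Σ|/6 = 4047.2917
R_c = M/A = 4047.2917/388.5000 = 10.4177 mm
θ = 273° = 4.764749 rad
V = θ·R_c·A = 4.764749·10.4177·388.5000 = 19284.328 mm³

Volume = 19284.328 mm³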